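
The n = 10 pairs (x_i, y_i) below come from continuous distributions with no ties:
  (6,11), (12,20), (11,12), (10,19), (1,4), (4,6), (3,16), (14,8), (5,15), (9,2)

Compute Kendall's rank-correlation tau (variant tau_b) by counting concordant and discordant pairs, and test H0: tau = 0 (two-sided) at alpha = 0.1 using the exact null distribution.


Step 1: Enumerate the 45 unordered pairs (i,j) with i<j and classify each by sign(x_j-x_i) * sign(y_j-y_i).
  (1,2):dx=+6,dy=+9->C; (1,3):dx=+5,dy=+1->C; (1,4):dx=+4,dy=+8->C; (1,5):dx=-5,dy=-7->C
  (1,6):dx=-2,dy=-5->C; (1,7):dx=-3,dy=+5->D; (1,8):dx=+8,dy=-3->D; (1,9):dx=-1,dy=+4->D
  (1,10):dx=+3,dy=-9->D; (2,3):dx=-1,dy=-8->C; (2,4):dx=-2,dy=-1->C; (2,5):dx=-11,dy=-16->C
  (2,6):dx=-8,dy=-14->C; (2,7):dx=-9,dy=-4->C; (2,8):dx=+2,dy=-12->D; (2,9):dx=-7,dy=-5->C
  (2,10):dx=-3,dy=-18->C; (3,4):dx=-1,dy=+7->D; (3,5):dx=-10,dy=-8->C; (3,6):dx=-7,dy=-6->C
  (3,7):dx=-8,dy=+4->D; (3,8):dx=+3,dy=-4->D; (3,9):dx=-6,dy=+3->D; (3,10):dx=-2,dy=-10->C
  (4,5):dx=-9,dy=-15->C; (4,6):dx=-6,dy=-13->C; (4,7):dx=-7,dy=-3->C; (4,8):dx=+4,dy=-11->D
  (4,9):dx=-5,dy=-4->C; (4,10):dx=-1,dy=-17->C; (5,6):dx=+3,dy=+2->C; (5,7):dx=+2,dy=+12->C
  (5,8):dx=+13,dy=+4->C; (5,9):dx=+4,dy=+11->C; (5,10):dx=+8,dy=-2->D; (6,7):dx=-1,dy=+10->D
  (6,8):dx=+10,dy=+2->C; (6,9):dx=+1,dy=+9->C; (6,10):dx=+5,dy=-4->D; (7,8):dx=+11,dy=-8->D
  (7,9):dx=+2,dy=-1->D; (7,10):dx=+6,dy=-14->D; (8,9):dx=-9,dy=+7->D; (8,10):dx=-5,dy=-6->C
  (9,10):dx=+4,dy=-13->D
Step 2: C = 27, D = 18, total pairs = 45.
Step 3: tau = (C - D)/(n(n-1)/2) = (27 - 18)/45 = 0.200000.
Step 4: Exact two-sided p-value (enumerate n! = 3628800 permutations of y under H0): p = 0.484313.
Step 5: alpha = 0.1. fail to reject H0.

tau_b = 0.2000 (C=27, D=18), p = 0.484313, fail to reject H0.


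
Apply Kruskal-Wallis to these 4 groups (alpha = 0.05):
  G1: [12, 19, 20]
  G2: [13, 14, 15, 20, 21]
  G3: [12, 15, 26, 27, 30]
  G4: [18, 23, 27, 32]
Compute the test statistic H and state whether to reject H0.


Step 1: Combine all N = 17 observations and assign midranks.
sorted (value, group, rank): (12,G1,1.5), (12,G3,1.5), (13,G2,3), (14,G2,4), (15,G2,5.5), (15,G3,5.5), (18,G4,7), (19,G1,8), (20,G1,9.5), (20,G2,9.5), (21,G2,11), (23,G4,12), (26,G3,13), (27,G3,14.5), (27,G4,14.5), (30,G3,16), (32,G4,17)
Step 2: Sum ranks within each group.
R_1 = 19 (n_1 = 3)
R_2 = 33 (n_2 = 5)
R_3 = 50.5 (n_3 = 5)
R_4 = 50.5 (n_4 = 4)
Step 3: H = 12/(N(N+1)) * sum(R_i^2/n_i) - 3(N+1)
     = 12/(17*18) * (19^2/3 + 33^2/5 + 50.5^2/5 + 50.5^2/4) - 3*18
     = 0.039216 * 1485.75 - 54
     = 4.264542.
Step 4: Ties present; correction factor C = 1 - 24/(17^3 - 17) = 0.995098. Corrected H = 4.264542 / 0.995098 = 4.285550.
Step 5: Under H0, H ~ chi^2(3); p-value = 0.232235.
Step 6: alpha = 0.05. fail to reject H0.

H = 4.2856, df = 3, p = 0.232235, fail to reject H0.


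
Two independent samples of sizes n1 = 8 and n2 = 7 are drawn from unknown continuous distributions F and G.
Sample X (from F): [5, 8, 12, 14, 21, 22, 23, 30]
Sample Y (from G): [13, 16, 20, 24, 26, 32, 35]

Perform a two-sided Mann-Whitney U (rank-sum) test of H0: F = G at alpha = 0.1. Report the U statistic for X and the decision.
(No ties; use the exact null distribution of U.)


Step 1: Combine and sort all 15 observations; assign midranks.
sorted (value, group): (5,X), (8,X), (12,X), (13,Y), (14,X), (16,Y), (20,Y), (21,X), (22,X), (23,X), (24,Y), (26,Y), (30,X), (32,Y), (35,Y)
ranks: 5->1, 8->2, 12->3, 13->4, 14->5, 16->6, 20->7, 21->8, 22->9, 23->10, 24->11, 26->12, 30->13, 32->14, 35->15
Step 2: Rank sum for X: R1 = 1 + 2 + 3 + 5 + 8 + 9 + 10 + 13 = 51.
Step 3: U_X = R1 - n1(n1+1)/2 = 51 - 8*9/2 = 51 - 36 = 15.
       U_Y = n1*n2 - U_X = 56 - 15 = 41.
Step 4: No ties, so the exact null distribution of U (based on enumerating the C(15,8) = 6435 equally likely rank assignments) gives the two-sided p-value.
Step 5: p-value = 0.151981; compare to alpha = 0.1. fail to reject H0.

U_X = 15, p = 0.151981, fail to reject H0 at alpha = 0.1.


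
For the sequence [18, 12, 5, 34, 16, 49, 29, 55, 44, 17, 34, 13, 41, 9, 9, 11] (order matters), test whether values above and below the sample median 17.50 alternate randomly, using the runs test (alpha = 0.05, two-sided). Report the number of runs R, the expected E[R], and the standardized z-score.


Step 1: Compute median = 17.50; label A = above, B = below.
Labels in order: ABBABAAAABABABBB  (n_A = 8, n_B = 8)
Step 2: Count runs R = 10.
Step 3: Under H0 (random ordering), E[R] = 2*n_A*n_B/(n_A+n_B) + 1 = 2*8*8/16 + 1 = 9.0000.
        Var[R] = 2*n_A*n_B*(2*n_A*n_B - n_A - n_B) / ((n_A+n_B)^2 * (n_A+n_B-1)) = 14336/3840 = 3.7333.
        SD[R] = 1.9322.
Step 4: Continuity-corrected z = (R - 0.5 - E[R]) / SD[R] = (10 - 0.5 - 9.0000) / 1.9322 = 0.2588.
Step 5: Two-sided p-value via normal approximation = 2*(1 - Phi(|z|)) = 0.795809.
Step 6: alpha = 0.05. fail to reject H0.

R = 10, z = 0.2588, p = 0.795809, fail to reject H0.


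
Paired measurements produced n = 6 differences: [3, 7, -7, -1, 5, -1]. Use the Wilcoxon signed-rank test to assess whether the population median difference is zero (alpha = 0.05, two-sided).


Step 1: Drop any zero differences (none here) and take |d_i|.
|d| = [3, 7, 7, 1, 5, 1]
Step 2: Midrank |d_i| (ties get averaged ranks).
ranks: |3|->3, |7|->5.5, |7|->5.5, |1|->1.5, |5|->4, |1|->1.5
Step 3: Attach original signs; sum ranks with positive sign and with negative sign.
W+ = 3 + 5.5 + 4 = 12.5
W- = 5.5 + 1.5 + 1.5 = 8.5
(Check: W+ + W- = 21 should equal n(n+1)/2 = 21.)
Step 4: Test statistic W = min(W+, W-) = 8.5.
Step 5: Ties in |d|, so use the tie-corrected normal approximation.
        E[W] = n(n+1)/4 = 6*7/4 = 10.5.
        Tie groups: |d|=1 (t=2), |d|=7 (t=2); sum(t^3 - t) = 12.
        Var[W] = n(n+1)(2n+1)/24 - sum(t^3-t)/48 = 546/24 - 12/48 = 22.5.
        z = (W - E[W]) / sqrt(Var[W]) = (8.5 - 10.5) / 4.7434 = -0.4216.
        Two-sided p = 2*Phi(z) = 0.673290.
Step 6: alpha = 0.05. fail to reject H0.

W+ = 12.5, W- = 8.5, W = min = 8.5, p = 0.673290, fail to reject H0.


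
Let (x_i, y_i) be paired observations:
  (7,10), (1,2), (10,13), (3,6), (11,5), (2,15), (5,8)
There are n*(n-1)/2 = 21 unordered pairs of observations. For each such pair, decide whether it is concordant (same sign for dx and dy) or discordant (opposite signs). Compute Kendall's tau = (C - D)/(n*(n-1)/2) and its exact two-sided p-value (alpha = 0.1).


Step 1: Enumerate the 21 unordered pairs (i,j) with i<j and classify each by sign(x_j-x_i) * sign(y_j-y_i).
  (1,2):dx=-6,dy=-8->C; (1,3):dx=+3,dy=+3->C; (1,4):dx=-4,dy=-4->C; (1,5):dx=+4,dy=-5->D
  (1,6):dx=-5,dy=+5->D; (1,7):dx=-2,dy=-2->C; (2,3):dx=+9,dy=+11->C; (2,4):dx=+2,dy=+4->C
  (2,5):dx=+10,dy=+3->C; (2,6):dx=+1,dy=+13->C; (2,7):dx=+4,dy=+6->C; (3,4):dx=-7,dy=-7->C
  (3,5):dx=+1,dy=-8->D; (3,6):dx=-8,dy=+2->D; (3,7):dx=-5,dy=-5->C; (4,5):dx=+8,dy=-1->D
  (4,6):dx=-1,dy=+9->D; (4,7):dx=+2,dy=+2->C; (5,6):dx=-9,dy=+10->D; (5,7):dx=-6,dy=+3->D
  (6,7):dx=+3,dy=-7->D
Step 2: C = 12, D = 9, total pairs = 21.
Step 3: tau = (C - D)/(n(n-1)/2) = (12 - 9)/21 = 0.142857.
Step 4: Exact two-sided p-value (enumerate n! = 5040 permutations of y under H0): p = 0.772619.
Step 5: alpha = 0.1. fail to reject H0.

tau_b = 0.1429 (C=12, D=9), p = 0.772619, fail to reject H0.


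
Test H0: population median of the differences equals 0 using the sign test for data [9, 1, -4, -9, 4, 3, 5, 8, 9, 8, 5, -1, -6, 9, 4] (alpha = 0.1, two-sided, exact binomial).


Step 1: Discard zero differences. Original n = 15; n_eff = number of nonzero differences = 15.
Nonzero differences (with sign): +9, +1, -4, -9, +4, +3, +5, +8, +9, +8, +5, -1, -6, +9, +4
Step 2: Count signs: positive = 11, negative = 4.
Step 3: Under H0: P(positive) = 0.5, so the number of positives S ~ Bin(15, 0.5).
Step 4: Two-sided exact p-value = sum of Bin(15,0.5) probabilities at or below the observed probability = 0.118469.
Step 5: alpha = 0.1. fail to reject H0.

n_eff = 15, pos = 11, neg = 4, p = 0.118469, fail to reject H0.


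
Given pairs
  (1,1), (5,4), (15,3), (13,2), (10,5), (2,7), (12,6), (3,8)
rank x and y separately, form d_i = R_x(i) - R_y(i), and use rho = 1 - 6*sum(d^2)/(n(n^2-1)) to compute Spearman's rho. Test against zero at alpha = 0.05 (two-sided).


Step 1: Rank x and y separately (midranks; no ties here).
rank(x): 1->1, 5->4, 15->8, 13->7, 10->5, 2->2, 12->6, 3->3
rank(y): 1->1, 4->4, 3->3, 2->2, 5->5, 7->7, 6->6, 8->8
Step 2: d_i = R_x(i) - R_y(i); compute d_i^2.
  (1-1)^2=0, (4-4)^2=0, (8-3)^2=25, (7-2)^2=25, (5-5)^2=0, (2-7)^2=25, (6-6)^2=0, (3-8)^2=25
sum(d^2) = 100.
Step 3: rho = 1 - 6*100 / (8*(8^2 - 1)) = 1 - 600/504 = -0.190476.
Step 4: Under H0, t = rho * sqrt((n-2)/(1-rho^2)) = -0.4753 ~ t(6).
Step 5: Two-sided p-value from the t-distribution with 6 df = 0.651401.
Step 6: alpha = 0.05. fail to reject H0.

rho = -0.1905, p = 0.651401, fail to reject H0 at alpha = 0.05.


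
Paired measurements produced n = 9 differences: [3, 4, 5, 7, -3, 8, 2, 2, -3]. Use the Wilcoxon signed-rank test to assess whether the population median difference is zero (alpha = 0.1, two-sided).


Step 1: Drop any zero differences (none here) and take |d_i|.
|d| = [3, 4, 5, 7, 3, 8, 2, 2, 3]
Step 2: Midrank |d_i| (ties get averaged ranks).
ranks: |3|->4, |4|->6, |5|->7, |7|->8, |3|->4, |8|->9, |2|->1.5, |2|->1.5, |3|->4
Step 3: Attach original signs; sum ranks with positive sign and with negative sign.
W+ = 4 + 6 + 7 + 8 + 9 + 1.5 + 1.5 = 37
W- = 4 + 4 = 8
(Check: W+ + W- = 45 should equal n(n+1)/2 = 45.)
Step 4: Test statistic W = min(W+, W-) = 8.
Step 5: Ties in |d|, so use the tie-corrected normal approximation.
        E[W] = n(n+1)/4 = 9*10/4 = 22.5.
        Tie groups: |d|=2 (t=2), |d|=3 (t=3); sum(t^3 - t) = 30.
        Var[W] = n(n+1)(2n+1)/24 - sum(t^3-t)/48 = 1710/24 - 30/48 = 70.625.
        z = (W - E[W]) / sqrt(Var[W]) = (8 - 22.5) / 8.4039 = -1.7254.
        Two-sided p = 2*Phi(z) = 0.084456.
Step 6: alpha = 0.1. reject H0.

W+ = 37, W- = 8, W = min = 8, p = 0.084456, reject H0.


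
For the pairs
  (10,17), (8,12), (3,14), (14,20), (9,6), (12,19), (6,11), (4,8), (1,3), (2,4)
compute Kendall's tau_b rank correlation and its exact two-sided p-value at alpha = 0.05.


Step 1: Enumerate the 45 unordered pairs (i,j) with i<j and classify each by sign(x_j-x_i) * sign(y_j-y_i).
  (1,2):dx=-2,dy=-5->C; (1,3):dx=-7,dy=-3->C; (1,4):dx=+4,dy=+3->C; (1,5):dx=-1,dy=-11->C
  (1,6):dx=+2,dy=+2->C; (1,7):dx=-4,dy=-6->C; (1,8):dx=-6,dy=-9->C; (1,9):dx=-9,dy=-14->C
  (1,10):dx=-8,dy=-13->C; (2,3):dx=-5,dy=+2->D; (2,4):dx=+6,dy=+8->C; (2,5):dx=+1,dy=-6->D
  (2,6):dx=+4,dy=+7->C; (2,7):dx=-2,dy=-1->C; (2,8):dx=-4,dy=-4->C; (2,9):dx=-7,dy=-9->C
  (2,10):dx=-6,dy=-8->C; (3,4):dx=+11,dy=+6->C; (3,5):dx=+6,dy=-8->D; (3,6):dx=+9,dy=+5->C
  (3,7):dx=+3,dy=-3->D; (3,8):dx=+1,dy=-6->D; (3,9):dx=-2,dy=-11->C; (3,10):dx=-1,dy=-10->C
  (4,5):dx=-5,dy=-14->C; (4,6):dx=-2,dy=-1->C; (4,7):dx=-8,dy=-9->C; (4,8):dx=-10,dy=-12->C
  (4,9):dx=-13,dy=-17->C; (4,10):dx=-12,dy=-16->C; (5,6):dx=+3,dy=+13->C; (5,7):dx=-3,dy=+5->D
  (5,8):dx=-5,dy=+2->D; (5,9):dx=-8,dy=-3->C; (5,10):dx=-7,dy=-2->C; (6,7):dx=-6,dy=-8->C
  (6,8):dx=-8,dy=-11->C; (6,9):dx=-11,dy=-16->C; (6,10):dx=-10,dy=-15->C; (7,8):dx=-2,dy=-3->C
  (7,9):dx=-5,dy=-8->C; (7,10):dx=-4,dy=-7->C; (8,9):dx=-3,dy=-5->C; (8,10):dx=-2,dy=-4->C
  (9,10):dx=+1,dy=+1->C
Step 2: C = 38, D = 7, total pairs = 45.
Step 3: tau = (C - D)/(n(n-1)/2) = (38 - 7)/45 = 0.688889.
Step 4: Exact two-sided p-value (enumerate n! = 3628800 permutations of y under H0): p = 0.004687.
Step 5: alpha = 0.05. reject H0.

tau_b = 0.6889 (C=38, D=7), p = 0.004687, reject H0.


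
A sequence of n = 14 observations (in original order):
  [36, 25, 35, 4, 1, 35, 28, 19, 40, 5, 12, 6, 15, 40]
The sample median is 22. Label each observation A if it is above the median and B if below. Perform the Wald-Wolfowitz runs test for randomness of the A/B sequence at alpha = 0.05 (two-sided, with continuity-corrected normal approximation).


Step 1: Compute median = 22; label A = above, B = below.
Labels in order: AAABBAABABBBBA  (n_A = 7, n_B = 7)
Step 2: Count runs R = 7.
Step 3: Under H0 (random ordering), E[R] = 2*n_A*n_B/(n_A+n_B) + 1 = 2*7*7/14 + 1 = 8.0000.
        Var[R] = 2*n_A*n_B*(2*n_A*n_B - n_A - n_B) / ((n_A+n_B)^2 * (n_A+n_B-1)) = 8232/2548 = 3.2308.
        SD[R] = 1.7974.
Step 4: Continuity-corrected z = (R + 0.5 - E[R]) / SD[R] = (7 + 0.5 - 8.0000) / 1.7974 = -0.2782.
Step 5: Two-sided p-value via normal approximation = 2*(1 - Phi(|z|)) = 0.780879.
Step 6: alpha = 0.05. fail to reject H0.

R = 7, z = -0.2782, p = 0.780879, fail to reject H0.


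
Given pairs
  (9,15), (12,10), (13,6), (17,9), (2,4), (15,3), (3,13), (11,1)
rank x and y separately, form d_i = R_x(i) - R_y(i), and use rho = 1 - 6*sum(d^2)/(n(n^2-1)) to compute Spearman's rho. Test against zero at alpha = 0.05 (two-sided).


Step 1: Rank x and y separately (midranks; no ties here).
rank(x): 9->3, 12->5, 13->6, 17->8, 2->1, 15->7, 3->2, 11->4
rank(y): 15->8, 10->6, 6->4, 9->5, 4->3, 3->2, 13->7, 1->1
Step 2: d_i = R_x(i) - R_y(i); compute d_i^2.
  (3-8)^2=25, (5-6)^2=1, (6-4)^2=4, (8-5)^2=9, (1-3)^2=4, (7-2)^2=25, (2-7)^2=25, (4-1)^2=9
sum(d^2) = 102.
Step 3: rho = 1 - 6*102 / (8*(8^2 - 1)) = 1 - 612/504 = -0.214286.
Step 4: Under H0, t = rho * sqrt((n-2)/(1-rho^2)) = -0.5374 ~ t(6).
Step 5: Two-sided p-value from the t-distribution with 6 df = 0.610344.
Step 6: alpha = 0.05. fail to reject H0.

rho = -0.2143, p = 0.610344, fail to reject H0 at alpha = 0.05.


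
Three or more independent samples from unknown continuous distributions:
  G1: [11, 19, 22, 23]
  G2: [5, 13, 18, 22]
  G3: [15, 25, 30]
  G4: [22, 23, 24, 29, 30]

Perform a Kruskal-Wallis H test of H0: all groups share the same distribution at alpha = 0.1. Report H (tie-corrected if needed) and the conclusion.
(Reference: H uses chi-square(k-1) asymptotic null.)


Step 1: Combine all N = 16 observations and assign midranks.
sorted (value, group, rank): (5,G2,1), (11,G1,2), (13,G2,3), (15,G3,4), (18,G2,5), (19,G1,6), (22,G1,8), (22,G2,8), (22,G4,8), (23,G1,10.5), (23,G4,10.5), (24,G4,12), (25,G3,13), (29,G4,14), (30,G3,15.5), (30,G4,15.5)
Step 2: Sum ranks within each group.
R_1 = 26.5 (n_1 = 4)
R_2 = 17 (n_2 = 4)
R_3 = 32.5 (n_3 = 3)
R_4 = 60 (n_4 = 5)
Step 3: H = 12/(N(N+1)) * sum(R_i^2/n_i) - 3(N+1)
     = 12/(16*17) * (26.5^2/4 + 17^2/4 + 32.5^2/3 + 60^2/5) - 3*17
     = 0.044118 * 1319.9 - 51
     = 7.230699.
Step 4: Ties present; correction factor C = 1 - 36/(16^3 - 16) = 0.991176. Corrected H = 7.230699 / 0.991176 = 7.295067.
Step 5: Under H0, H ~ chi^2(3); p-value = 0.063065.
Step 6: alpha = 0.1. reject H0.

H = 7.2951, df = 3, p = 0.063065, reject H0.


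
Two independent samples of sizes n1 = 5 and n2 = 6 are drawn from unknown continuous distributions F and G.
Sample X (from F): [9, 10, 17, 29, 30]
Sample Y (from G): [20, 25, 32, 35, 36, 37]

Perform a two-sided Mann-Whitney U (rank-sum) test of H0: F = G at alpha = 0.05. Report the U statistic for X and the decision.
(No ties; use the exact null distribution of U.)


Step 1: Combine and sort all 11 observations; assign midranks.
sorted (value, group): (9,X), (10,X), (17,X), (20,Y), (25,Y), (29,X), (30,X), (32,Y), (35,Y), (36,Y), (37,Y)
ranks: 9->1, 10->2, 17->3, 20->4, 25->5, 29->6, 30->7, 32->8, 35->9, 36->10, 37->11
Step 2: Rank sum for X: R1 = 1 + 2 + 3 + 6 + 7 = 19.
Step 3: U_X = R1 - n1(n1+1)/2 = 19 - 5*6/2 = 19 - 15 = 4.
       U_Y = n1*n2 - U_X = 30 - 4 = 26.
Step 4: No ties, so the exact null distribution of U (based on enumerating the C(11,5) = 462 equally likely rank assignments) gives the two-sided p-value.
Step 5: p-value = 0.051948; compare to alpha = 0.05. fail to reject H0.

U_X = 4, p = 0.051948, fail to reject H0 at alpha = 0.05.


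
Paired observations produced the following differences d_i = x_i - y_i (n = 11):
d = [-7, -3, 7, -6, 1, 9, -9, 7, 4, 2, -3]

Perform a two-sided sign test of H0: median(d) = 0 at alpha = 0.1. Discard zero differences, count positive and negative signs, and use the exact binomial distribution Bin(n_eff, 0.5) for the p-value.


Step 1: Discard zero differences. Original n = 11; n_eff = number of nonzero differences = 11.
Nonzero differences (with sign): -7, -3, +7, -6, +1, +9, -9, +7, +4, +2, -3
Step 2: Count signs: positive = 6, negative = 5.
Step 3: Under H0: P(positive) = 0.5, so the number of positives S ~ Bin(11, 0.5).
Step 4: Two-sided exact p-value = sum of Bin(11,0.5) probabilities at or below the observed probability = 1.000000.
Step 5: alpha = 0.1. fail to reject H0.

n_eff = 11, pos = 6, neg = 5, p = 1.000000, fail to reject H0.


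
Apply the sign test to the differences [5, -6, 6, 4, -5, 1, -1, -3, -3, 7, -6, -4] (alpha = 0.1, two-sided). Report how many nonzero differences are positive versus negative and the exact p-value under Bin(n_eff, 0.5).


Step 1: Discard zero differences. Original n = 12; n_eff = number of nonzero differences = 12.
Nonzero differences (with sign): +5, -6, +6, +4, -5, +1, -1, -3, -3, +7, -6, -4
Step 2: Count signs: positive = 5, negative = 7.
Step 3: Under H0: P(positive) = 0.5, so the number of positives S ~ Bin(12, 0.5).
Step 4: Two-sided exact p-value = sum of Bin(12,0.5) probabilities at or below the observed probability = 0.774414.
Step 5: alpha = 0.1. fail to reject H0.

n_eff = 12, pos = 5, neg = 7, p = 0.774414, fail to reject H0.


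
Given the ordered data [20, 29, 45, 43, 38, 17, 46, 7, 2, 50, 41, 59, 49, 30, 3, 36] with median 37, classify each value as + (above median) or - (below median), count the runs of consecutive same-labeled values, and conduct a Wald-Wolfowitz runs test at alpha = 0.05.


Step 1: Compute median = 37; label A = above, B = below.
Labels in order: BBAAABABBAAAABBB  (n_A = 8, n_B = 8)
Step 2: Count runs R = 7.
Step 3: Under H0 (random ordering), E[R] = 2*n_A*n_B/(n_A+n_B) + 1 = 2*8*8/16 + 1 = 9.0000.
        Var[R] = 2*n_A*n_B*(2*n_A*n_B - n_A - n_B) / ((n_A+n_B)^2 * (n_A+n_B-1)) = 14336/3840 = 3.7333.
        SD[R] = 1.9322.
Step 4: Continuity-corrected z = (R + 0.5 - E[R]) / SD[R] = (7 + 0.5 - 9.0000) / 1.9322 = -0.7763.
Step 5: Two-sided p-value via normal approximation = 2*(1 - Phi(|z|)) = 0.437558.
Step 6: alpha = 0.05. fail to reject H0.

R = 7, z = -0.7763, p = 0.437558, fail to reject H0.


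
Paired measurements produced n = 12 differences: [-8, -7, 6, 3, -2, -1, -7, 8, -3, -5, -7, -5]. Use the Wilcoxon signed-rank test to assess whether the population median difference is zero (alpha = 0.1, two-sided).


Step 1: Drop any zero differences (none here) and take |d_i|.
|d| = [8, 7, 6, 3, 2, 1, 7, 8, 3, 5, 7, 5]
Step 2: Midrank |d_i| (ties get averaged ranks).
ranks: |8|->11.5, |7|->9, |6|->7, |3|->3.5, |2|->2, |1|->1, |7|->9, |8|->11.5, |3|->3.5, |5|->5.5, |7|->9, |5|->5.5
Step 3: Attach original signs; sum ranks with positive sign and with negative sign.
W+ = 7 + 3.5 + 11.5 = 22
W- = 11.5 + 9 + 2 + 1 + 9 + 3.5 + 5.5 + 9 + 5.5 = 56
(Check: W+ + W- = 78 should equal n(n+1)/2 = 78.)
Step 4: Test statistic W = min(W+, W-) = 22.
Step 5: Ties in |d|, so use the tie-corrected normal approximation.
        E[W] = n(n+1)/4 = 12*13/4 = 39.
        Tie groups: |d|=3 (t=2), |d|=5 (t=2), |d|=7 (t=3), |d|=8 (t=2); sum(t^3 - t) = 42.
        Var[W] = n(n+1)(2n+1)/24 - sum(t^3-t)/48 = 3900/24 - 42/48 = 161.625.
        z = (W - E[W]) / sqrt(Var[W]) = (22 - 39) / 12.7132 = -1.3372.
        Two-sided p = 2*Phi(z) = 0.181159.
Step 6: alpha = 0.1. fail to reject H0.

W+ = 22, W- = 56, W = min = 22, p = 0.181159, fail to reject H0.


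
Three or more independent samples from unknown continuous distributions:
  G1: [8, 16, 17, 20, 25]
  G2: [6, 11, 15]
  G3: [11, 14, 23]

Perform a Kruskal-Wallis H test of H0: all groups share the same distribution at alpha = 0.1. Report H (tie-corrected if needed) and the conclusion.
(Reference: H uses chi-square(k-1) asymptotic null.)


Step 1: Combine all N = 11 observations and assign midranks.
sorted (value, group, rank): (6,G2,1), (8,G1,2), (11,G2,3.5), (11,G3,3.5), (14,G3,5), (15,G2,6), (16,G1,7), (17,G1,8), (20,G1,9), (23,G3,10), (25,G1,11)
Step 2: Sum ranks within each group.
R_1 = 37 (n_1 = 5)
R_2 = 10.5 (n_2 = 3)
R_3 = 18.5 (n_3 = 3)
Step 3: H = 12/(N(N+1)) * sum(R_i^2/n_i) - 3(N+1)
     = 12/(11*12) * (37^2/5 + 10.5^2/3 + 18.5^2/3) - 3*12
     = 0.090909 * 424.633 - 36
     = 2.603030.
Step 4: Ties present; correction factor C = 1 - 6/(11^3 - 11) = 0.995455. Corrected H = 2.603030 / 0.995455 = 2.614916.
Step 5: Under H0, H ~ chi^2(2); p-value = 0.270507.
Step 6: alpha = 0.1. fail to reject H0.

H = 2.6149, df = 2, p = 0.270507, fail to reject H0.


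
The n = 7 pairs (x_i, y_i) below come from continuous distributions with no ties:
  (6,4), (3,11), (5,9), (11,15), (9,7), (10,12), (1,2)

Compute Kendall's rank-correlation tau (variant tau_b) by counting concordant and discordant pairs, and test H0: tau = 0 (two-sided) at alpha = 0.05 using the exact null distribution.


Step 1: Enumerate the 21 unordered pairs (i,j) with i<j and classify each by sign(x_j-x_i) * sign(y_j-y_i).
  (1,2):dx=-3,dy=+7->D; (1,3):dx=-1,dy=+5->D; (1,4):dx=+5,dy=+11->C; (1,5):dx=+3,dy=+3->C
  (1,6):dx=+4,dy=+8->C; (1,7):dx=-5,dy=-2->C; (2,3):dx=+2,dy=-2->D; (2,4):dx=+8,dy=+4->C
  (2,5):dx=+6,dy=-4->D; (2,6):dx=+7,dy=+1->C; (2,7):dx=-2,dy=-9->C; (3,4):dx=+6,dy=+6->C
  (3,5):dx=+4,dy=-2->D; (3,6):dx=+5,dy=+3->C; (3,7):dx=-4,dy=-7->C; (4,5):dx=-2,dy=-8->C
  (4,6):dx=-1,dy=-3->C; (4,7):dx=-10,dy=-13->C; (5,6):dx=+1,dy=+5->C; (5,7):dx=-8,dy=-5->C
  (6,7):dx=-9,dy=-10->C
Step 2: C = 16, D = 5, total pairs = 21.
Step 3: tau = (C - D)/(n(n-1)/2) = (16 - 5)/21 = 0.523810.
Step 4: Exact two-sided p-value (enumerate n! = 5040 permutations of y under H0): p = 0.136111.
Step 5: alpha = 0.05. fail to reject H0.

tau_b = 0.5238 (C=16, D=5), p = 0.136111, fail to reject H0.


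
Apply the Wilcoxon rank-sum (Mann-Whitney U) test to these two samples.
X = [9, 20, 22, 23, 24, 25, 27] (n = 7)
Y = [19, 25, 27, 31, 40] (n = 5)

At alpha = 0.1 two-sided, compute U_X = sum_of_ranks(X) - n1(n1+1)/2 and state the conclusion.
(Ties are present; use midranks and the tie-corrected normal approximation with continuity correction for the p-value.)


Step 1: Combine and sort all 12 observations; assign midranks.
sorted (value, group): (9,X), (19,Y), (20,X), (22,X), (23,X), (24,X), (25,X), (25,Y), (27,X), (27,Y), (31,Y), (40,Y)
ranks: 9->1, 19->2, 20->3, 22->4, 23->5, 24->6, 25->7.5, 25->7.5, 27->9.5, 27->9.5, 31->11, 40->12
Step 2: Rank sum for X: R1 = 1 + 3 + 4 + 5 + 6 + 7.5 + 9.5 = 36.
Step 3: U_X = R1 - n1(n1+1)/2 = 36 - 7*8/2 = 36 - 28 = 8.
       U_Y = n1*n2 - U_X = 35 - 8 = 27.
Step 4: Ties are present, so use the tie-corrected normal approximation (with continuity correction) for the p-value.
Step 5: p-value = 0.142449; compare to alpha = 0.1. fail to reject H0.

U_X = 8, p = 0.142449, fail to reject H0 at alpha = 0.1.


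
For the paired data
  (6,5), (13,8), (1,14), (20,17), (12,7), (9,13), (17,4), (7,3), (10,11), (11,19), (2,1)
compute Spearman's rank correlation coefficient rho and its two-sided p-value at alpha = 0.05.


Step 1: Rank x and y separately (midranks; no ties here).
rank(x): 6->3, 13->9, 1->1, 20->11, 12->8, 9->5, 17->10, 7->4, 10->6, 11->7, 2->2
rank(y): 5->4, 8->6, 14->9, 17->10, 7->5, 13->8, 4->3, 3->2, 11->7, 19->11, 1->1
Step 2: d_i = R_x(i) - R_y(i); compute d_i^2.
  (3-4)^2=1, (9-6)^2=9, (1-9)^2=64, (11-10)^2=1, (8-5)^2=9, (5-8)^2=9, (10-3)^2=49, (4-2)^2=4, (6-7)^2=1, (7-11)^2=16, (2-1)^2=1
sum(d^2) = 164.
Step 3: rho = 1 - 6*164 / (11*(11^2 - 1)) = 1 - 984/1320 = 0.254545.
Step 4: Under H0, t = rho * sqrt((n-2)/(1-rho^2)) = 0.7896 ~ t(9).
Step 5: Two-sided p-value from the t-distribution with 9 df = 0.450037.
Step 6: alpha = 0.05. fail to reject H0.

rho = 0.2545, p = 0.450037, fail to reject H0 at alpha = 0.05.


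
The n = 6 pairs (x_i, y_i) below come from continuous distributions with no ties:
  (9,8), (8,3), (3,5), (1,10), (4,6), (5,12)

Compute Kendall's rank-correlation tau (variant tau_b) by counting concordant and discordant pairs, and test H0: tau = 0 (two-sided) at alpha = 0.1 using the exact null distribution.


Step 1: Enumerate the 15 unordered pairs (i,j) with i<j and classify each by sign(x_j-x_i) * sign(y_j-y_i).
  (1,2):dx=-1,dy=-5->C; (1,3):dx=-6,dy=-3->C; (1,4):dx=-8,dy=+2->D; (1,5):dx=-5,dy=-2->C
  (1,6):dx=-4,dy=+4->D; (2,3):dx=-5,dy=+2->D; (2,4):dx=-7,dy=+7->D; (2,5):dx=-4,dy=+3->D
  (2,6):dx=-3,dy=+9->D; (3,4):dx=-2,dy=+5->D; (3,5):dx=+1,dy=+1->C; (3,6):dx=+2,dy=+7->C
  (4,5):dx=+3,dy=-4->D; (4,6):dx=+4,dy=+2->C; (5,6):dx=+1,dy=+6->C
Step 2: C = 7, D = 8, total pairs = 15.
Step 3: tau = (C - D)/(n(n-1)/2) = (7 - 8)/15 = -0.066667.
Step 4: Exact two-sided p-value (enumerate n! = 720 permutations of y under H0): p = 1.000000.
Step 5: alpha = 0.1. fail to reject H0.

tau_b = -0.0667 (C=7, D=8), p = 1.000000, fail to reject H0.


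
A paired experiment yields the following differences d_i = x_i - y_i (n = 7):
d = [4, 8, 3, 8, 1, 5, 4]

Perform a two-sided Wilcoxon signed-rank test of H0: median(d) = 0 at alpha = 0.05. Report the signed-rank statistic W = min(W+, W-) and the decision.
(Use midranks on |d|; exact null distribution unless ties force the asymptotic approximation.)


Step 1: Drop any zero differences (none here) and take |d_i|.
|d| = [4, 8, 3, 8, 1, 5, 4]
Step 2: Midrank |d_i| (ties get averaged ranks).
ranks: |4|->3.5, |8|->6.5, |3|->2, |8|->6.5, |1|->1, |5|->5, |4|->3.5
Step 3: Attach original signs; sum ranks with positive sign and with negative sign.
W+ = 3.5 + 6.5 + 2 + 6.5 + 1 + 5 + 3.5 = 28
W- = 0 = 0
(Check: W+ + W- = 28 should equal n(n+1)/2 = 28.)
Step 4: Test statistic W = min(W+, W-) = 0.
Step 5: Ties in |d|, so use the tie-corrected normal approximation.
        E[W] = n(n+1)/4 = 7*8/4 = 14.
        Tie groups: |d|=4 (t=2), |d|=8 (t=2); sum(t^3 - t) = 12.
        Var[W] = n(n+1)(2n+1)/24 - sum(t^3-t)/48 = 840/24 - 12/48 = 34.75.
        z = (W - E[W]) / sqrt(Var[W]) = (0 - 14) / 5.8949 = -2.3749.
        Two-sided p = 2*Phi(z) = 0.017552.
Step 6: alpha = 0.05. reject H0.

W+ = 28, W- = 0, W = min = 0, p = 0.017552, reject H0.


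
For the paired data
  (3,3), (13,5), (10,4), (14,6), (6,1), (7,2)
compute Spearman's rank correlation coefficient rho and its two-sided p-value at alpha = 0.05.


Step 1: Rank x and y separately (midranks; no ties here).
rank(x): 3->1, 13->5, 10->4, 14->6, 6->2, 7->3
rank(y): 3->3, 5->5, 4->4, 6->6, 1->1, 2->2
Step 2: d_i = R_x(i) - R_y(i); compute d_i^2.
  (1-3)^2=4, (5-5)^2=0, (4-4)^2=0, (6-6)^2=0, (2-1)^2=1, (3-2)^2=1
sum(d^2) = 6.
Step 3: rho = 1 - 6*6 / (6*(6^2 - 1)) = 1 - 36/210 = 0.828571.
Step 4: Under H0, t = rho * sqrt((n-2)/(1-rho^2)) = 2.9598 ~ t(4).
Step 5: Two-sided p-value from the t-distribution with 4 df = 0.041563.
Step 6: alpha = 0.05. reject H0.

rho = 0.8286, p = 0.041563, reject H0 at alpha = 0.05.


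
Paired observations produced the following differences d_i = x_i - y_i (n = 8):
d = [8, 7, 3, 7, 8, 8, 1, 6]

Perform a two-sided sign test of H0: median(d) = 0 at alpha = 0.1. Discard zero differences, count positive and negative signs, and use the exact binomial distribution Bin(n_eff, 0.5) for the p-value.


Step 1: Discard zero differences. Original n = 8; n_eff = number of nonzero differences = 8.
Nonzero differences (with sign): +8, +7, +3, +7, +8, +8, +1, +6
Step 2: Count signs: positive = 8, negative = 0.
Step 3: Under H0: P(positive) = 0.5, so the number of positives S ~ Bin(8, 0.5).
Step 4: Two-sided exact p-value = sum of Bin(8,0.5) probabilities at or below the observed probability = 0.007812.
Step 5: alpha = 0.1. reject H0.

n_eff = 8, pos = 8, neg = 0, p = 0.007812, reject H0.


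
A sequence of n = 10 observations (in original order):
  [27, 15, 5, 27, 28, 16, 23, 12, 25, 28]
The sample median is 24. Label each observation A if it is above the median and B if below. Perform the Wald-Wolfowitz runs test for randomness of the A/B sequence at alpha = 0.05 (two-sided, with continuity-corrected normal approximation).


Step 1: Compute median = 24; label A = above, B = below.
Labels in order: ABBAABBBAA  (n_A = 5, n_B = 5)
Step 2: Count runs R = 5.
Step 3: Under H0 (random ordering), E[R] = 2*n_A*n_B/(n_A+n_B) + 1 = 2*5*5/10 + 1 = 6.0000.
        Var[R] = 2*n_A*n_B*(2*n_A*n_B - n_A - n_B) / ((n_A+n_B)^2 * (n_A+n_B-1)) = 2000/900 = 2.2222.
        SD[R] = 1.4907.
Step 4: Continuity-corrected z = (R + 0.5 - E[R]) / SD[R] = (5 + 0.5 - 6.0000) / 1.4907 = -0.3354.
Step 5: Two-sided p-value via normal approximation = 2*(1 - Phi(|z|)) = 0.737316.
Step 6: alpha = 0.05. fail to reject H0.

R = 5, z = -0.3354, p = 0.737316, fail to reject H0.


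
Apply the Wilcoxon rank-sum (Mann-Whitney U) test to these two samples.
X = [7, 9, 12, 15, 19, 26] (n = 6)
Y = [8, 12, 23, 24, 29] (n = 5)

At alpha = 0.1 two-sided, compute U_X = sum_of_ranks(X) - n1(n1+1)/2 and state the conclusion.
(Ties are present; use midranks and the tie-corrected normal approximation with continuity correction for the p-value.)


Step 1: Combine and sort all 11 observations; assign midranks.
sorted (value, group): (7,X), (8,Y), (9,X), (12,X), (12,Y), (15,X), (19,X), (23,Y), (24,Y), (26,X), (29,Y)
ranks: 7->1, 8->2, 9->3, 12->4.5, 12->4.5, 15->6, 19->7, 23->8, 24->9, 26->10, 29->11
Step 2: Rank sum for X: R1 = 1 + 3 + 4.5 + 6 + 7 + 10 = 31.5.
Step 3: U_X = R1 - n1(n1+1)/2 = 31.5 - 6*7/2 = 31.5 - 21 = 10.5.
       U_Y = n1*n2 - U_X = 30 - 10.5 = 19.5.
Step 4: Ties are present, so use the tie-corrected normal approximation (with continuity correction) for the p-value.
Step 5: p-value = 0.464192; compare to alpha = 0.1. fail to reject H0.

U_X = 10.5, p = 0.464192, fail to reject H0 at alpha = 0.1.


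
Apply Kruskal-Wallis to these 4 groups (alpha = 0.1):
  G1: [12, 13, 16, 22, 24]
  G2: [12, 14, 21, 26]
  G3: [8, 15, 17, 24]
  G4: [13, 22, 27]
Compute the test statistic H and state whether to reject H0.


Step 1: Combine all N = 16 observations and assign midranks.
sorted (value, group, rank): (8,G3,1), (12,G1,2.5), (12,G2,2.5), (13,G1,4.5), (13,G4,4.5), (14,G2,6), (15,G3,7), (16,G1,8), (17,G3,9), (21,G2,10), (22,G1,11.5), (22,G4,11.5), (24,G1,13.5), (24,G3,13.5), (26,G2,15), (27,G4,16)
Step 2: Sum ranks within each group.
R_1 = 40 (n_1 = 5)
R_2 = 33.5 (n_2 = 4)
R_3 = 30.5 (n_3 = 4)
R_4 = 32 (n_4 = 3)
Step 3: H = 12/(N(N+1)) * sum(R_i^2/n_i) - 3(N+1)
     = 12/(16*17) * (40^2/5 + 33.5^2/4 + 30.5^2/4 + 32^2/3) - 3*17
     = 0.044118 * 1174.46 - 51
     = 0.814338.
Step 4: Ties present; correction factor C = 1 - 24/(16^3 - 16) = 0.994118. Corrected H = 0.814338 / 0.994118 = 0.819157.
Step 5: Under H0, H ~ chi^2(3); p-value = 0.844880.
Step 6: alpha = 0.1. fail to reject H0.

H = 0.8192, df = 3, p = 0.844880, fail to reject H0.


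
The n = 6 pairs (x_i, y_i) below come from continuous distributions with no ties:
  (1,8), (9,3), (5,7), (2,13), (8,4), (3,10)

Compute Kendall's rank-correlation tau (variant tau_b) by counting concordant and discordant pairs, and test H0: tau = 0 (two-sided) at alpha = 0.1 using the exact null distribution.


Step 1: Enumerate the 15 unordered pairs (i,j) with i<j and classify each by sign(x_j-x_i) * sign(y_j-y_i).
  (1,2):dx=+8,dy=-5->D; (1,3):dx=+4,dy=-1->D; (1,4):dx=+1,dy=+5->C; (1,5):dx=+7,dy=-4->D
  (1,6):dx=+2,dy=+2->C; (2,3):dx=-4,dy=+4->D; (2,4):dx=-7,dy=+10->D; (2,5):dx=-1,dy=+1->D
  (2,6):dx=-6,dy=+7->D; (3,4):dx=-3,dy=+6->D; (3,5):dx=+3,dy=-3->D; (3,6):dx=-2,dy=+3->D
  (4,5):dx=+6,dy=-9->D; (4,6):dx=+1,dy=-3->D; (5,6):dx=-5,dy=+6->D
Step 2: C = 2, D = 13, total pairs = 15.
Step 3: tau = (C - D)/(n(n-1)/2) = (2 - 13)/15 = -0.733333.
Step 4: Exact two-sided p-value (enumerate n! = 720 permutations of y under H0): p = 0.055556.
Step 5: alpha = 0.1. reject H0.

tau_b = -0.7333 (C=2, D=13), p = 0.055556, reject H0.


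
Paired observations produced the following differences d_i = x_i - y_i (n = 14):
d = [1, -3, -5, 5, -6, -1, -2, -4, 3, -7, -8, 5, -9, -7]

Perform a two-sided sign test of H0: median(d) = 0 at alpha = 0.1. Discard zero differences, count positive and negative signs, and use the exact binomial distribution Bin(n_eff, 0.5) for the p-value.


Step 1: Discard zero differences. Original n = 14; n_eff = number of nonzero differences = 14.
Nonzero differences (with sign): +1, -3, -5, +5, -6, -1, -2, -4, +3, -7, -8, +5, -9, -7
Step 2: Count signs: positive = 4, negative = 10.
Step 3: Under H0: P(positive) = 0.5, so the number of positives S ~ Bin(14, 0.5).
Step 4: Two-sided exact p-value = sum of Bin(14,0.5) probabilities at or below the observed probability = 0.179565.
Step 5: alpha = 0.1. fail to reject H0.

n_eff = 14, pos = 4, neg = 10, p = 0.179565, fail to reject H0.


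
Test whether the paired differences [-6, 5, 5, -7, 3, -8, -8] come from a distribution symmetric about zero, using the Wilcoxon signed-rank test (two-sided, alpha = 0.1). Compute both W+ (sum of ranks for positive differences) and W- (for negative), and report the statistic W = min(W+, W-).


Step 1: Drop any zero differences (none here) and take |d_i|.
|d| = [6, 5, 5, 7, 3, 8, 8]
Step 2: Midrank |d_i| (ties get averaged ranks).
ranks: |6|->4, |5|->2.5, |5|->2.5, |7|->5, |3|->1, |8|->6.5, |8|->6.5
Step 3: Attach original signs; sum ranks with positive sign and with negative sign.
W+ = 2.5 + 2.5 + 1 = 6
W- = 4 + 5 + 6.5 + 6.5 = 22
(Check: W+ + W- = 28 should equal n(n+1)/2 = 28.)
Step 4: Test statistic W = min(W+, W-) = 6.
Step 5: Ties in |d|, so use the tie-corrected normal approximation.
        E[W] = n(n+1)/4 = 7*8/4 = 14.
        Tie groups: |d|=5 (t=2), |d|=8 (t=2); sum(t^3 - t) = 12.
        Var[W] = n(n+1)(2n+1)/24 - sum(t^3-t)/48 = 840/24 - 12/48 = 34.75.
        z = (W - E[W]) / sqrt(Var[W]) = (6 - 14) / 5.8949 = -1.3571.
        Two-sided p = 2*Phi(z) = 0.174749.
Step 6: alpha = 0.1. fail to reject H0.

W+ = 6, W- = 22, W = min = 6, p = 0.174749, fail to reject H0.


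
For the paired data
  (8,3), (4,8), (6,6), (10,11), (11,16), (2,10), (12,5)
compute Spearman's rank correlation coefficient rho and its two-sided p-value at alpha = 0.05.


Step 1: Rank x and y separately (midranks; no ties here).
rank(x): 8->4, 4->2, 6->3, 10->5, 11->6, 2->1, 12->7
rank(y): 3->1, 8->4, 6->3, 11->6, 16->7, 10->5, 5->2
Step 2: d_i = R_x(i) - R_y(i); compute d_i^2.
  (4-1)^2=9, (2-4)^2=4, (3-3)^2=0, (5-6)^2=1, (6-7)^2=1, (1-5)^2=16, (7-2)^2=25
sum(d^2) = 56.
Step 3: rho = 1 - 6*56 / (7*(7^2 - 1)) = 1 - 336/336 = 0.000000.
Step 4: Under H0, t = rho * sqrt((n-2)/(1-rho^2)) = 0.0000 ~ t(5).
Step 5: Two-sided p-value from the t-distribution with 5 df = 1.000000.
Step 6: alpha = 0.05. fail to reject H0.

rho = 0.0000, p = 1.000000, fail to reject H0 at alpha = 0.05.


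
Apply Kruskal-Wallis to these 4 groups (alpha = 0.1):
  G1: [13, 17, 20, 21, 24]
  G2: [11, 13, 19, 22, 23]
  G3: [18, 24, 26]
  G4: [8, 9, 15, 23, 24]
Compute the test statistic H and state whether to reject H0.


Step 1: Combine all N = 18 observations and assign midranks.
sorted (value, group, rank): (8,G4,1), (9,G4,2), (11,G2,3), (13,G1,4.5), (13,G2,4.5), (15,G4,6), (17,G1,7), (18,G3,8), (19,G2,9), (20,G1,10), (21,G1,11), (22,G2,12), (23,G2,13.5), (23,G4,13.5), (24,G1,16), (24,G3,16), (24,G4,16), (26,G3,18)
Step 2: Sum ranks within each group.
R_1 = 48.5 (n_1 = 5)
R_2 = 42 (n_2 = 5)
R_3 = 42 (n_3 = 3)
R_4 = 38.5 (n_4 = 5)
Step 3: H = 12/(N(N+1)) * sum(R_i^2/n_i) - 3(N+1)
     = 12/(18*19) * (48.5^2/5 + 42^2/5 + 42^2/3 + 38.5^2/5) - 3*19
     = 0.035088 * 1707.7 - 57
     = 2.919298.
Step 4: Ties present; correction factor C = 1 - 36/(18^3 - 18) = 0.993808. Corrected H = 2.919298 / 0.993808 = 2.937487.
Step 5: Under H0, H ~ chi^2(3); p-value = 0.401364.
Step 6: alpha = 0.1. fail to reject H0.

H = 2.9375, df = 3, p = 0.401364, fail to reject H0.


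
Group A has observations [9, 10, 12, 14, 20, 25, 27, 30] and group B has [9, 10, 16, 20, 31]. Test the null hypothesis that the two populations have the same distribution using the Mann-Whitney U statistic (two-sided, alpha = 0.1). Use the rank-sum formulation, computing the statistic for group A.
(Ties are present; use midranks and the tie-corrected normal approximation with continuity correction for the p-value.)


Step 1: Combine and sort all 13 observations; assign midranks.
sorted (value, group): (9,X), (9,Y), (10,X), (10,Y), (12,X), (14,X), (16,Y), (20,X), (20,Y), (25,X), (27,X), (30,X), (31,Y)
ranks: 9->1.5, 9->1.5, 10->3.5, 10->3.5, 12->5, 14->6, 16->7, 20->8.5, 20->8.5, 25->10, 27->11, 30->12, 31->13
Step 2: Rank sum for X: R1 = 1.5 + 3.5 + 5 + 6 + 8.5 + 10 + 11 + 12 = 57.5.
Step 3: U_X = R1 - n1(n1+1)/2 = 57.5 - 8*9/2 = 57.5 - 36 = 21.5.
       U_Y = n1*n2 - U_X = 40 - 21.5 = 18.5.
Step 4: Ties are present, so use the tie-corrected normal approximation (with continuity correction) for the p-value.
Step 5: p-value = 0.883138; compare to alpha = 0.1. fail to reject H0.

U_X = 21.5, p = 0.883138, fail to reject H0 at alpha = 0.1.


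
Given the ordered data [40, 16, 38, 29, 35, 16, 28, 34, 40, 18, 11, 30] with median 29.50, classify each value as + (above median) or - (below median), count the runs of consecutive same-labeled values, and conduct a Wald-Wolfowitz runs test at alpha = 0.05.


Step 1: Compute median = 29.50; label A = above, B = below.
Labels in order: ABABABBAABBA  (n_A = 6, n_B = 6)
Step 2: Count runs R = 9.
Step 3: Under H0 (random ordering), E[R] = 2*n_A*n_B/(n_A+n_B) + 1 = 2*6*6/12 + 1 = 7.0000.
        Var[R] = 2*n_A*n_B*(2*n_A*n_B - n_A - n_B) / ((n_A+n_B)^2 * (n_A+n_B-1)) = 4320/1584 = 2.7273.
        SD[R] = 1.6514.
Step 4: Continuity-corrected z = (R - 0.5 - E[R]) / SD[R] = (9 - 0.5 - 7.0000) / 1.6514 = 0.9083.
Step 5: Two-sided p-value via normal approximation = 2*(1 - Phi(|z|)) = 0.363722.
Step 6: alpha = 0.05. fail to reject H0.

R = 9, z = 0.9083, p = 0.363722, fail to reject H0.


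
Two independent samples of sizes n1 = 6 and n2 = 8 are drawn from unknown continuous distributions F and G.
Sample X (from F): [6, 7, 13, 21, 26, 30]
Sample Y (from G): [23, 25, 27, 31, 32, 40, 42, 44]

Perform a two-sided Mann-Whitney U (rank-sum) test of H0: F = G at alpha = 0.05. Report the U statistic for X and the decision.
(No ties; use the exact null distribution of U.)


Step 1: Combine and sort all 14 observations; assign midranks.
sorted (value, group): (6,X), (7,X), (13,X), (21,X), (23,Y), (25,Y), (26,X), (27,Y), (30,X), (31,Y), (32,Y), (40,Y), (42,Y), (44,Y)
ranks: 6->1, 7->2, 13->3, 21->4, 23->5, 25->6, 26->7, 27->8, 30->9, 31->10, 32->11, 40->12, 42->13, 44->14
Step 2: Rank sum for X: R1 = 1 + 2 + 3 + 4 + 7 + 9 = 26.
Step 3: U_X = R1 - n1(n1+1)/2 = 26 - 6*7/2 = 26 - 21 = 5.
       U_Y = n1*n2 - U_X = 48 - 5 = 43.
Step 4: No ties, so the exact null distribution of U (based on enumerating the C(14,6) = 3003 equally likely rank assignments) gives the two-sided p-value.
Step 5: p-value = 0.012654; compare to alpha = 0.05. reject H0.

U_X = 5, p = 0.012654, reject H0 at alpha = 0.05.


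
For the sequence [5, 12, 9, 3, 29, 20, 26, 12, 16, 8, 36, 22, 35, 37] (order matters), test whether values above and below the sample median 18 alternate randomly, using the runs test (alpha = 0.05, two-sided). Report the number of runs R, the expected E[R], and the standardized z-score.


Step 1: Compute median = 18; label A = above, B = below.
Labels in order: BBBBAAABBBAAAA  (n_A = 7, n_B = 7)
Step 2: Count runs R = 4.
Step 3: Under H0 (random ordering), E[R] = 2*n_A*n_B/(n_A+n_B) + 1 = 2*7*7/14 + 1 = 8.0000.
        Var[R] = 2*n_A*n_B*(2*n_A*n_B - n_A - n_B) / ((n_A+n_B)^2 * (n_A+n_B-1)) = 8232/2548 = 3.2308.
        SD[R] = 1.7974.
Step 4: Continuity-corrected z = (R + 0.5 - E[R]) / SD[R] = (4 + 0.5 - 8.0000) / 1.7974 = -1.9472.
Step 5: Two-sided p-value via normal approximation = 2*(1 - Phi(|z|)) = 0.051508.
Step 6: alpha = 0.05. fail to reject H0.

R = 4, z = -1.9472, p = 0.051508, fail to reject H0.


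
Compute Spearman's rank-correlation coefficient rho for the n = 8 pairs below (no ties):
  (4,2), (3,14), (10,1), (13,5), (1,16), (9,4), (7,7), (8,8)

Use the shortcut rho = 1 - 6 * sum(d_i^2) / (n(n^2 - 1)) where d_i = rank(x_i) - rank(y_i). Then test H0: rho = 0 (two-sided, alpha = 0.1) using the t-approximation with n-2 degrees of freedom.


Step 1: Rank x and y separately (midranks; no ties here).
rank(x): 4->3, 3->2, 10->7, 13->8, 1->1, 9->6, 7->4, 8->5
rank(y): 2->2, 14->7, 1->1, 5->4, 16->8, 4->3, 7->5, 8->6
Step 2: d_i = R_x(i) - R_y(i); compute d_i^2.
  (3-2)^2=1, (2-7)^2=25, (7-1)^2=36, (8-4)^2=16, (1-8)^2=49, (6-3)^2=9, (4-5)^2=1, (5-6)^2=1
sum(d^2) = 138.
Step 3: rho = 1 - 6*138 / (8*(8^2 - 1)) = 1 - 828/504 = -0.642857.
Step 4: Under H0, t = rho * sqrt((n-2)/(1-rho^2)) = -2.0557 ~ t(6).
Step 5: Two-sided p-value from the t-distribution with 6 df = 0.085559.
Step 6: alpha = 0.1. reject H0.

rho = -0.6429, p = 0.085559, reject H0 at alpha = 0.1.
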